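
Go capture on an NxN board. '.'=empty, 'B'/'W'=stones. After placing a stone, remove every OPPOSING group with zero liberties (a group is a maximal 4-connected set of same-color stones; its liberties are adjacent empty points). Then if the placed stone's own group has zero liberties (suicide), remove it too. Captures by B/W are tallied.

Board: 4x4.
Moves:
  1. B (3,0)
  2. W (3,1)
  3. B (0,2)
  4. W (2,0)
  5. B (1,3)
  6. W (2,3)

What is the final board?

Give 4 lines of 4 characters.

Answer: ..B.
...B
W..W
.W..

Derivation:
Move 1: B@(3,0) -> caps B=0 W=0
Move 2: W@(3,1) -> caps B=0 W=0
Move 3: B@(0,2) -> caps B=0 W=0
Move 4: W@(2,0) -> caps B=0 W=1
Move 5: B@(1,3) -> caps B=0 W=1
Move 6: W@(2,3) -> caps B=0 W=1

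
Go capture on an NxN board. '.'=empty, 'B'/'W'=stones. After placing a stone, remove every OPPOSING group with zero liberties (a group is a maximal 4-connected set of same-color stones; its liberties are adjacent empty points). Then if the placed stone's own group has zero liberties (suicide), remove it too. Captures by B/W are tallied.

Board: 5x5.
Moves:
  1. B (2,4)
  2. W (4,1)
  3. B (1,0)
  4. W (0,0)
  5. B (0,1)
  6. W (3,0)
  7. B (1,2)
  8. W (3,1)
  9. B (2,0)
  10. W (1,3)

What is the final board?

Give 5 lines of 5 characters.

Answer: .B...
B.BW.
B...B
WW...
.W...

Derivation:
Move 1: B@(2,4) -> caps B=0 W=0
Move 2: W@(4,1) -> caps B=0 W=0
Move 3: B@(1,0) -> caps B=0 W=0
Move 4: W@(0,0) -> caps B=0 W=0
Move 5: B@(0,1) -> caps B=1 W=0
Move 6: W@(3,0) -> caps B=1 W=0
Move 7: B@(1,2) -> caps B=1 W=0
Move 8: W@(3,1) -> caps B=1 W=0
Move 9: B@(2,0) -> caps B=1 W=0
Move 10: W@(1,3) -> caps B=1 W=0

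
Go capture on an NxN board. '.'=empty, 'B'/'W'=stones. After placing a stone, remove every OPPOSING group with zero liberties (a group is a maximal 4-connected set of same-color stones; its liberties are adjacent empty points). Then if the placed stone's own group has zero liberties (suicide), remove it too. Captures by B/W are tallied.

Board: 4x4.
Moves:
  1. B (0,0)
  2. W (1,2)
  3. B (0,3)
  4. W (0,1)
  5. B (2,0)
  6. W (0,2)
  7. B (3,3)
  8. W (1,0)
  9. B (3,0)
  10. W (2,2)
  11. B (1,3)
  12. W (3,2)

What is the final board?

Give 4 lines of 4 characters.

Move 1: B@(0,0) -> caps B=0 W=0
Move 2: W@(1,2) -> caps B=0 W=0
Move 3: B@(0,3) -> caps B=0 W=0
Move 4: W@(0,1) -> caps B=0 W=0
Move 5: B@(2,0) -> caps B=0 W=0
Move 6: W@(0,2) -> caps B=0 W=0
Move 7: B@(3,3) -> caps B=0 W=0
Move 8: W@(1,0) -> caps B=0 W=1
Move 9: B@(3,0) -> caps B=0 W=1
Move 10: W@(2,2) -> caps B=0 W=1
Move 11: B@(1,3) -> caps B=0 W=1
Move 12: W@(3,2) -> caps B=0 W=1

Answer: .WWB
W.WB
B.W.
B.WB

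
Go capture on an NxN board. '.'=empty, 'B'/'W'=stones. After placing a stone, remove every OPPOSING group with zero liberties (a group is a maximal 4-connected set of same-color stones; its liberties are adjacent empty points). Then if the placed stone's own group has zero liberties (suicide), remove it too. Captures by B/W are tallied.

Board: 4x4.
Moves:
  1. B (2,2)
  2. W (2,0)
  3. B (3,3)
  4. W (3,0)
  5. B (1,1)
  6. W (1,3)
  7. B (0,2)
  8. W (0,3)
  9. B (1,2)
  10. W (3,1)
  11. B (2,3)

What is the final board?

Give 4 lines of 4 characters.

Answer: ..B.
.BB.
W.BB
WW.B

Derivation:
Move 1: B@(2,2) -> caps B=0 W=0
Move 2: W@(2,0) -> caps B=0 W=0
Move 3: B@(3,3) -> caps B=0 W=0
Move 4: W@(3,0) -> caps B=0 W=0
Move 5: B@(1,1) -> caps B=0 W=0
Move 6: W@(1,3) -> caps B=0 W=0
Move 7: B@(0,2) -> caps B=0 W=0
Move 8: W@(0,3) -> caps B=0 W=0
Move 9: B@(1,2) -> caps B=0 W=0
Move 10: W@(3,1) -> caps B=0 W=0
Move 11: B@(2,3) -> caps B=2 W=0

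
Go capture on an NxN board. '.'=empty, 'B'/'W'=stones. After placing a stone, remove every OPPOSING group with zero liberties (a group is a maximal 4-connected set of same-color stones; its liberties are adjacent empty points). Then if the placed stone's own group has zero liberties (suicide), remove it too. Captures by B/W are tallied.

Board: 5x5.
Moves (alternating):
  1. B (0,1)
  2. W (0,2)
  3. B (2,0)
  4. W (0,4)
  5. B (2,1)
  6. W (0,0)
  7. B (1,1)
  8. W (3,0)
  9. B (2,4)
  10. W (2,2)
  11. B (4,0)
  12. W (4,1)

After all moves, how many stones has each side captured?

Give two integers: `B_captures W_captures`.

Answer: 0 1

Derivation:
Move 1: B@(0,1) -> caps B=0 W=0
Move 2: W@(0,2) -> caps B=0 W=0
Move 3: B@(2,0) -> caps B=0 W=0
Move 4: W@(0,4) -> caps B=0 W=0
Move 5: B@(2,1) -> caps B=0 W=0
Move 6: W@(0,0) -> caps B=0 W=0
Move 7: B@(1,1) -> caps B=0 W=0
Move 8: W@(3,0) -> caps B=0 W=0
Move 9: B@(2,4) -> caps B=0 W=0
Move 10: W@(2,2) -> caps B=0 W=0
Move 11: B@(4,0) -> caps B=0 W=0
Move 12: W@(4,1) -> caps B=0 W=1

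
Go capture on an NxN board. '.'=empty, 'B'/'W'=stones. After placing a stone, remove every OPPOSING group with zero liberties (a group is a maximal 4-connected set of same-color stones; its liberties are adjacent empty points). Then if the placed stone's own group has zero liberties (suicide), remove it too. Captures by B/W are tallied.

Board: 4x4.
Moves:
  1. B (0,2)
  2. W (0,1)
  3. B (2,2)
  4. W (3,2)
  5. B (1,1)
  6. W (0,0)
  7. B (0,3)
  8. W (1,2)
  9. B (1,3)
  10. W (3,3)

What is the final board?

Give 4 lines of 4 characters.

Move 1: B@(0,2) -> caps B=0 W=0
Move 2: W@(0,1) -> caps B=0 W=0
Move 3: B@(2,2) -> caps B=0 W=0
Move 4: W@(3,2) -> caps B=0 W=0
Move 5: B@(1,1) -> caps B=0 W=0
Move 6: W@(0,0) -> caps B=0 W=0
Move 7: B@(0,3) -> caps B=0 W=0
Move 8: W@(1,2) -> caps B=0 W=0
Move 9: B@(1,3) -> caps B=1 W=0
Move 10: W@(3,3) -> caps B=1 W=0

Answer: WWBB
.B.B
..B.
..WW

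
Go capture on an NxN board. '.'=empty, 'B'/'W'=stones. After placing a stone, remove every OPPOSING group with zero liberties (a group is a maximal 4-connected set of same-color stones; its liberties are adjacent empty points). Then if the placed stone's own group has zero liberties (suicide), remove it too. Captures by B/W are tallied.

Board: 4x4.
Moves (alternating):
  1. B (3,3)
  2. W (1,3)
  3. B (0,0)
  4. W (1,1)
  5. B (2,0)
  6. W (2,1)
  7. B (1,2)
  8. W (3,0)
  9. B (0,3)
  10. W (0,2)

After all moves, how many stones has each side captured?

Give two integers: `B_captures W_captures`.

Move 1: B@(3,3) -> caps B=0 W=0
Move 2: W@(1,3) -> caps B=0 W=0
Move 3: B@(0,0) -> caps B=0 W=0
Move 4: W@(1,1) -> caps B=0 W=0
Move 5: B@(2,0) -> caps B=0 W=0
Move 6: W@(2,1) -> caps B=0 W=0
Move 7: B@(1,2) -> caps B=0 W=0
Move 8: W@(3,0) -> caps B=0 W=0
Move 9: B@(0,3) -> caps B=0 W=0
Move 10: W@(0,2) -> caps B=0 W=1

Answer: 0 1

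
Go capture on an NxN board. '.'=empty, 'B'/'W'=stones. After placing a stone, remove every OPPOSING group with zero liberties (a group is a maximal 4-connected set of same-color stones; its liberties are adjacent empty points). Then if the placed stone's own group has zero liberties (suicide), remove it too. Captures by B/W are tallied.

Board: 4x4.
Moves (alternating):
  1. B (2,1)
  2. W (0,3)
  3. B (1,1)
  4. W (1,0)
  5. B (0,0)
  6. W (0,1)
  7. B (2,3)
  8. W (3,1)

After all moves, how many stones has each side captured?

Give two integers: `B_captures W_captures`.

Answer: 0 1

Derivation:
Move 1: B@(2,1) -> caps B=0 W=0
Move 2: W@(0,3) -> caps B=0 W=0
Move 3: B@(1,1) -> caps B=0 W=0
Move 4: W@(1,0) -> caps B=0 W=0
Move 5: B@(0,0) -> caps B=0 W=0
Move 6: W@(0,1) -> caps B=0 W=1
Move 7: B@(2,3) -> caps B=0 W=1
Move 8: W@(3,1) -> caps B=0 W=1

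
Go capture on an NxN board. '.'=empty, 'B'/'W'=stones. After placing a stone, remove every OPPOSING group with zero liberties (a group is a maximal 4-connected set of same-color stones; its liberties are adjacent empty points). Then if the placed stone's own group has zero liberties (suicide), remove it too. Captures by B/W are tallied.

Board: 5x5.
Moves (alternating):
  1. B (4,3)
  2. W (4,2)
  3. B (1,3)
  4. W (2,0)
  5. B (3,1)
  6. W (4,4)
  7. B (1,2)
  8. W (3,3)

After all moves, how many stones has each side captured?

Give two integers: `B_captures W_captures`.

Move 1: B@(4,3) -> caps B=0 W=0
Move 2: W@(4,2) -> caps B=0 W=0
Move 3: B@(1,3) -> caps B=0 W=0
Move 4: W@(2,0) -> caps B=0 W=0
Move 5: B@(3,1) -> caps B=0 W=0
Move 6: W@(4,4) -> caps B=0 W=0
Move 7: B@(1,2) -> caps B=0 W=0
Move 8: W@(3,3) -> caps B=0 W=1

Answer: 0 1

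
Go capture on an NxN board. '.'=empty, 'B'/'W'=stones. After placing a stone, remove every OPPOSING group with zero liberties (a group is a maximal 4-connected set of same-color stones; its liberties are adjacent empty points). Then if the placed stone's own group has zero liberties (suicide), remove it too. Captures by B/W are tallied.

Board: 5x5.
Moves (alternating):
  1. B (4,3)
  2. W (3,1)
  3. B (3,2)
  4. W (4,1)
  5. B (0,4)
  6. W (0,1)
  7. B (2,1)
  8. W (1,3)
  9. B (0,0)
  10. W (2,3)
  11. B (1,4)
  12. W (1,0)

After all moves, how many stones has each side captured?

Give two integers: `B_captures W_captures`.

Move 1: B@(4,3) -> caps B=0 W=0
Move 2: W@(3,1) -> caps B=0 W=0
Move 3: B@(3,2) -> caps B=0 W=0
Move 4: W@(4,1) -> caps B=0 W=0
Move 5: B@(0,4) -> caps B=0 W=0
Move 6: W@(0,1) -> caps B=0 W=0
Move 7: B@(2,1) -> caps B=0 W=0
Move 8: W@(1,3) -> caps B=0 W=0
Move 9: B@(0,0) -> caps B=0 W=0
Move 10: W@(2,3) -> caps B=0 W=0
Move 11: B@(1,4) -> caps B=0 W=0
Move 12: W@(1,0) -> caps B=0 W=1

Answer: 0 1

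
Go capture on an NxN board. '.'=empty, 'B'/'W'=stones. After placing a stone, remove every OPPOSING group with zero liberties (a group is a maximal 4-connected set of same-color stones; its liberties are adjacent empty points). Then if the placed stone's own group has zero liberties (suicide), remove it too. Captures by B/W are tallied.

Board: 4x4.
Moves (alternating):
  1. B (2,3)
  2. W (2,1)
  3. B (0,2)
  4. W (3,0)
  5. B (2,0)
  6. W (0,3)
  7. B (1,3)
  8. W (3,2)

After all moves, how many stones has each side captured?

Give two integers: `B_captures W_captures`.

Move 1: B@(2,3) -> caps B=0 W=0
Move 2: W@(2,1) -> caps B=0 W=0
Move 3: B@(0,2) -> caps B=0 W=0
Move 4: W@(3,0) -> caps B=0 W=0
Move 5: B@(2,0) -> caps B=0 W=0
Move 6: W@(0,3) -> caps B=0 W=0
Move 7: B@(1,3) -> caps B=1 W=0
Move 8: W@(3,2) -> caps B=1 W=0

Answer: 1 0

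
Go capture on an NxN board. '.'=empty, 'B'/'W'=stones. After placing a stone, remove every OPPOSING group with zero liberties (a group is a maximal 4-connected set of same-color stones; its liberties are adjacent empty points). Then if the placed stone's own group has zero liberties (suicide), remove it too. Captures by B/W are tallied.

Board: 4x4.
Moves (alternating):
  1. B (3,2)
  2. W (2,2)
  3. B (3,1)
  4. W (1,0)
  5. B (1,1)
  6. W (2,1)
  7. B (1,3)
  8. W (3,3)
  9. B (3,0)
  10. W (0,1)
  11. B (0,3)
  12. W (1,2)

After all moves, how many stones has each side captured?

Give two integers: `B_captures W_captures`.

Move 1: B@(3,2) -> caps B=0 W=0
Move 2: W@(2,2) -> caps B=0 W=0
Move 3: B@(3,1) -> caps B=0 W=0
Move 4: W@(1,0) -> caps B=0 W=0
Move 5: B@(1,1) -> caps B=0 W=0
Move 6: W@(2,1) -> caps B=0 W=0
Move 7: B@(1,3) -> caps B=0 W=0
Move 8: W@(3,3) -> caps B=0 W=0
Move 9: B@(3,0) -> caps B=0 W=0
Move 10: W@(0,1) -> caps B=0 W=0
Move 11: B@(0,3) -> caps B=0 W=0
Move 12: W@(1,2) -> caps B=0 W=1

Answer: 0 1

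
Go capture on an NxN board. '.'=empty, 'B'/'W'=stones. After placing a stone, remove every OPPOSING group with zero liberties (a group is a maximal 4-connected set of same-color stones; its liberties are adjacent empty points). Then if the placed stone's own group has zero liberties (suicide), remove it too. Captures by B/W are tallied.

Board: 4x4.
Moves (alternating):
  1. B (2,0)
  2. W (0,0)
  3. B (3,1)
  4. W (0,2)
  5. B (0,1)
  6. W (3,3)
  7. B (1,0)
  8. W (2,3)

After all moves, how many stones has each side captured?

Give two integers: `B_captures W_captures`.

Answer: 1 0

Derivation:
Move 1: B@(2,0) -> caps B=0 W=0
Move 2: W@(0,0) -> caps B=0 W=0
Move 3: B@(3,1) -> caps B=0 W=0
Move 4: W@(0,2) -> caps B=0 W=0
Move 5: B@(0,1) -> caps B=0 W=0
Move 6: W@(3,3) -> caps B=0 W=0
Move 7: B@(1,0) -> caps B=1 W=0
Move 8: W@(2,3) -> caps B=1 W=0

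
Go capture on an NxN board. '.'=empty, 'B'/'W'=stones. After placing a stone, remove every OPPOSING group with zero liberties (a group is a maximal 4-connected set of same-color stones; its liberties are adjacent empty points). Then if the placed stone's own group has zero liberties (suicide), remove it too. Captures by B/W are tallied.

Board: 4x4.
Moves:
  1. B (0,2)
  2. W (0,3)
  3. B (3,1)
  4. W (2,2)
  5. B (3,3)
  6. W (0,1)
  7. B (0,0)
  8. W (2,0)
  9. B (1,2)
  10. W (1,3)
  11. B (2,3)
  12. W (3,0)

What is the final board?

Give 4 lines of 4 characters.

Answer: BWB.
..B.
W.WB
WB.B

Derivation:
Move 1: B@(0,2) -> caps B=0 W=0
Move 2: W@(0,3) -> caps B=0 W=0
Move 3: B@(3,1) -> caps B=0 W=0
Move 4: W@(2,2) -> caps B=0 W=0
Move 5: B@(3,3) -> caps B=0 W=0
Move 6: W@(0,1) -> caps B=0 W=0
Move 7: B@(0,0) -> caps B=0 W=0
Move 8: W@(2,0) -> caps B=0 W=0
Move 9: B@(1,2) -> caps B=0 W=0
Move 10: W@(1,3) -> caps B=0 W=0
Move 11: B@(2,3) -> caps B=2 W=0
Move 12: W@(3,0) -> caps B=2 W=0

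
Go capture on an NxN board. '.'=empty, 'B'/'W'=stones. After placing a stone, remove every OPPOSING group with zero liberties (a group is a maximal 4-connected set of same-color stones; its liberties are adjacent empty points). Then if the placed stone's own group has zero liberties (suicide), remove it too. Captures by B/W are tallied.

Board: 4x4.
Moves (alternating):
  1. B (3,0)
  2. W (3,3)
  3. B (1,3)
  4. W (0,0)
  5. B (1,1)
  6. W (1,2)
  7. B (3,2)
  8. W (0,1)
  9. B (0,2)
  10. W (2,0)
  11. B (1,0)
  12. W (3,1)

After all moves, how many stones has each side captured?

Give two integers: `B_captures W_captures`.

Move 1: B@(3,0) -> caps B=0 W=0
Move 2: W@(3,3) -> caps B=0 W=0
Move 3: B@(1,3) -> caps B=0 W=0
Move 4: W@(0,0) -> caps B=0 W=0
Move 5: B@(1,1) -> caps B=0 W=0
Move 6: W@(1,2) -> caps B=0 W=0
Move 7: B@(3,2) -> caps B=0 W=0
Move 8: W@(0,1) -> caps B=0 W=0
Move 9: B@(0,2) -> caps B=0 W=0
Move 10: W@(2,0) -> caps B=0 W=0
Move 11: B@(1,0) -> caps B=2 W=0
Move 12: W@(3,1) -> caps B=2 W=1

Answer: 2 1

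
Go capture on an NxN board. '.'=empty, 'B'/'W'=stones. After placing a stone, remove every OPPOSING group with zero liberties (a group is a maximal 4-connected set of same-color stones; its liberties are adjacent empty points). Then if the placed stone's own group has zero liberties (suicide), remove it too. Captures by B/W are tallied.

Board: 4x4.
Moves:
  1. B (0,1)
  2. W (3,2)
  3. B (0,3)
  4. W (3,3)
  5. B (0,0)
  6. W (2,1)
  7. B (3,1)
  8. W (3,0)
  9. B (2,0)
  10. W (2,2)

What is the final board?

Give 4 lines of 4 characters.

Move 1: B@(0,1) -> caps B=0 W=0
Move 2: W@(3,2) -> caps B=0 W=0
Move 3: B@(0,3) -> caps B=0 W=0
Move 4: W@(3,3) -> caps B=0 W=0
Move 5: B@(0,0) -> caps B=0 W=0
Move 6: W@(2,1) -> caps B=0 W=0
Move 7: B@(3,1) -> caps B=0 W=0
Move 8: W@(3,0) -> caps B=0 W=1
Move 9: B@(2,0) -> caps B=0 W=1
Move 10: W@(2,2) -> caps B=0 W=1

Answer: BB.B
....
BWW.
W.WW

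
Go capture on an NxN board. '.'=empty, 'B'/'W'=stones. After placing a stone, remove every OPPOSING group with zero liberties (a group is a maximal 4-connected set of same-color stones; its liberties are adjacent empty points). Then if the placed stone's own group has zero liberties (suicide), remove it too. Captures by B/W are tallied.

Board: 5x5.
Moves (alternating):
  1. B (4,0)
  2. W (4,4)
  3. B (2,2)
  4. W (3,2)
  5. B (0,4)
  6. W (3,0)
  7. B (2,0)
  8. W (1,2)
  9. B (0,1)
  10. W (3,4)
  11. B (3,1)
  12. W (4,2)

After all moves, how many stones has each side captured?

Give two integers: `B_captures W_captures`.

Answer: 1 0

Derivation:
Move 1: B@(4,0) -> caps B=0 W=0
Move 2: W@(4,4) -> caps B=0 W=0
Move 3: B@(2,2) -> caps B=0 W=0
Move 4: W@(3,2) -> caps B=0 W=0
Move 5: B@(0,4) -> caps B=0 W=0
Move 6: W@(3,0) -> caps B=0 W=0
Move 7: B@(2,0) -> caps B=0 W=0
Move 8: W@(1,2) -> caps B=0 W=0
Move 9: B@(0,1) -> caps B=0 W=0
Move 10: W@(3,4) -> caps B=0 W=0
Move 11: B@(3,1) -> caps B=1 W=0
Move 12: W@(4,2) -> caps B=1 W=0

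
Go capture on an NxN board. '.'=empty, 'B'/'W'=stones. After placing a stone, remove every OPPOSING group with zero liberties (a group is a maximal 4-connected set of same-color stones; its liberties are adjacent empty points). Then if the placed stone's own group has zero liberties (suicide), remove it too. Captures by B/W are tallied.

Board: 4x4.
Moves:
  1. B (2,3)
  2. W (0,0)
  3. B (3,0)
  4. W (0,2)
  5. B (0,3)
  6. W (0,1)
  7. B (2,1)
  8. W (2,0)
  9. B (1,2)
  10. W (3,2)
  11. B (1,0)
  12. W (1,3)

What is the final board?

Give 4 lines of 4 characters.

Move 1: B@(2,3) -> caps B=0 W=0
Move 2: W@(0,0) -> caps B=0 W=0
Move 3: B@(3,0) -> caps B=0 W=0
Move 4: W@(0,2) -> caps B=0 W=0
Move 5: B@(0,3) -> caps B=0 W=0
Move 6: W@(0,1) -> caps B=0 W=0
Move 7: B@(2,1) -> caps B=0 W=0
Move 8: W@(2,0) -> caps B=0 W=0
Move 9: B@(1,2) -> caps B=0 W=0
Move 10: W@(3,2) -> caps B=0 W=0
Move 11: B@(1,0) -> caps B=1 W=0
Move 12: W@(1,3) -> caps B=1 W=1

Answer: WWW.
B.BW
.B.B
B.W.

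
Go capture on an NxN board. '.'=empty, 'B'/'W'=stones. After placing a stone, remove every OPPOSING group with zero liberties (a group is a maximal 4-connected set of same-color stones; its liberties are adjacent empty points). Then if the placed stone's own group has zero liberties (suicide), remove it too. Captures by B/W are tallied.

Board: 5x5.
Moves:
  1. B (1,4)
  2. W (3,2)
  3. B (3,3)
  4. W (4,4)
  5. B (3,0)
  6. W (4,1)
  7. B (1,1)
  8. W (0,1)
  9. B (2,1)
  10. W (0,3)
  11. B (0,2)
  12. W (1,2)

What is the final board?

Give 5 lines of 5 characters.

Move 1: B@(1,4) -> caps B=0 W=0
Move 2: W@(3,2) -> caps B=0 W=0
Move 3: B@(3,3) -> caps B=0 W=0
Move 4: W@(4,4) -> caps B=0 W=0
Move 5: B@(3,0) -> caps B=0 W=0
Move 6: W@(4,1) -> caps B=0 W=0
Move 7: B@(1,1) -> caps B=0 W=0
Move 8: W@(0,1) -> caps B=0 W=0
Move 9: B@(2,1) -> caps B=0 W=0
Move 10: W@(0,3) -> caps B=0 W=0
Move 11: B@(0,2) -> caps B=0 W=0
Move 12: W@(1,2) -> caps B=0 W=1

Answer: .W.W.
.BW.B
.B...
B.WB.
.W..W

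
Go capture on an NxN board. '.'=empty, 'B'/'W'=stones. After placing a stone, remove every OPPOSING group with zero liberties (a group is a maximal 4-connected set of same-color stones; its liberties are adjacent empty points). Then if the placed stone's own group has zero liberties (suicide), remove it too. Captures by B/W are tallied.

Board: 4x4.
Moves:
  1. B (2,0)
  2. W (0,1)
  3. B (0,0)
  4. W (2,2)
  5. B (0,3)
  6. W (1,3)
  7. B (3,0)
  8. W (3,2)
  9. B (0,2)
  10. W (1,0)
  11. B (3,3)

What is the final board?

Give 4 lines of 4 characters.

Answer: .WBB
W..W
B.W.
B.WB

Derivation:
Move 1: B@(2,0) -> caps B=0 W=0
Move 2: W@(0,1) -> caps B=0 W=0
Move 3: B@(0,0) -> caps B=0 W=0
Move 4: W@(2,2) -> caps B=0 W=0
Move 5: B@(0,3) -> caps B=0 W=0
Move 6: W@(1,3) -> caps B=0 W=0
Move 7: B@(3,0) -> caps B=0 W=0
Move 8: W@(3,2) -> caps B=0 W=0
Move 9: B@(0,2) -> caps B=0 W=0
Move 10: W@(1,0) -> caps B=0 W=1
Move 11: B@(3,3) -> caps B=0 W=1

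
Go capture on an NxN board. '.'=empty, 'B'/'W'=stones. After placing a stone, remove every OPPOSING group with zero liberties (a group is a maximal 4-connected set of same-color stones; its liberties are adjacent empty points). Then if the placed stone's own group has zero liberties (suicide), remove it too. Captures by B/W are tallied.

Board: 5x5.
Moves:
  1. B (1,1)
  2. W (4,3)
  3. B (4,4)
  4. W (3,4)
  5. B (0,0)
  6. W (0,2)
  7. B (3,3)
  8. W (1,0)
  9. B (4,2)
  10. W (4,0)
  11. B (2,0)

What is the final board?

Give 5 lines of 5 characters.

Answer: B.W..
.B...
B....
...BW
W.BW.

Derivation:
Move 1: B@(1,1) -> caps B=0 W=0
Move 2: W@(4,3) -> caps B=0 W=0
Move 3: B@(4,4) -> caps B=0 W=0
Move 4: W@(3,4) -> caps B=0 W=1
Move 5: B@(0,0) -> caps B=0 W=1
Move 6: W@(0,2) -> caps B=0 W=1
Move 7: B@(3,3) -> caps B=0 W=1
Move 8: W@(1,0) -> caps B=0 W=1
Move 9: B@(4,2) -> caps B=0 W=1
Move 10: W@(4,0) -> caps B=0 W=1
Move 11: B@(2,0) -> caps B=1 W=1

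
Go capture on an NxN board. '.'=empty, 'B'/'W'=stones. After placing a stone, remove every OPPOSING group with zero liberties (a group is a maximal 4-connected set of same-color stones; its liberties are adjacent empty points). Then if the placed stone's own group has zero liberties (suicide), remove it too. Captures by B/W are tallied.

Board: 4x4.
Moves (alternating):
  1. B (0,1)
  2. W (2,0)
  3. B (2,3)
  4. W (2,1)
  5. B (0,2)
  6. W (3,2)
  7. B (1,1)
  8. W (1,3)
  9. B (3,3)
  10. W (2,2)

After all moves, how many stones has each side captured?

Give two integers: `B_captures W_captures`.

Move 1: B@(0,1) -> caps B=0 W=0
Move 2: W@(2,0) -> caps B=0 W=0
Move 3: B@(2,3) -> caps B=0 W=0
Move 4: W@(2,1) -> caps B=0 W=0
Move 5: B@(0,2) -> caps B=0 W=0
Move 6: W@(3,2) -> caps B=0 W=0
Move 7: B@(1,1) -> caps B=0 W=0
Move 8: W@(1,3) -> caps B=0 W=0
Move 9: B@(3,3) -> caps B=0 W=0
Move 10: W@(2,2) -> caps B=0 W=2

Answer: 0 2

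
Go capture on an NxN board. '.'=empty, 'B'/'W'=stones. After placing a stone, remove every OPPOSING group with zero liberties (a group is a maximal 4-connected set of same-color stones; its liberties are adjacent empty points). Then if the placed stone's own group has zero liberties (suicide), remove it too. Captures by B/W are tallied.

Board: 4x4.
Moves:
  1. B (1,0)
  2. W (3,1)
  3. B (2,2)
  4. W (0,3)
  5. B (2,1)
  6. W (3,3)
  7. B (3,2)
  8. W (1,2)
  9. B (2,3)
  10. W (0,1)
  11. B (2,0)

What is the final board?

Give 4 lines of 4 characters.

Answer: .W.W
B.W.
BBBB
.WB.

Derivation:
Move 1: B@(1,0) -> caps B=0 W=0
Move 2: W@(3,1) -> caps B=0 W=0
Move 3: B@(2,2) -> caps B=0 W=0
Move 4: W@(0,3) -> caps B=0 W=0
Move 5: B@(2,1) -> caps B=0 W=0
Move 6: W@(3,3) -> caps B=0 W=0
Move 7: B@(3,2) -> caps B=0 W=0
Move 8: W@(1,2) -> caps B=0 W=0
Move 9: B@(2,3) -> caps B=1 W=0
Move 10: W@(0,1) -> caps B=1 W=0
Move 11: B@(2,0) -> caps B=1 W=0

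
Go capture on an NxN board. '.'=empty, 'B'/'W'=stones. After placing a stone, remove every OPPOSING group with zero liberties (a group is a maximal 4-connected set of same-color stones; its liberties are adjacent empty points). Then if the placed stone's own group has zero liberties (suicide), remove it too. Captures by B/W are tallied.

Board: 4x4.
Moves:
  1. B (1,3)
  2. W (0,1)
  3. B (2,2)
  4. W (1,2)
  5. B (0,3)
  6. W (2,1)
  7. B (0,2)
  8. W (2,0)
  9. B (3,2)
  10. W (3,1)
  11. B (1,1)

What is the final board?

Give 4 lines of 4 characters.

Answer: .WBB
.B.B
WWB.
.WB.

Derivation:
Move 1: B@(1,3) -> caps B=0 W=0
Move 2: W@(0,1) -> caps B=0 W=0
Move 3: B@(2,2) -> caps B=0 W=0
Move 4: W@(1,2) -> caps B=0 W=0
Move 5: B@(0,3) -> caps B=0 W=0
Move 6: W@(2,1) -> caps B=0 W=0
Move 7: B@(0,2) -> caps B=0 W=0
Move 8: W@(2,0) -> caps B=0 W=0
Move 9: B@(3,2) -> caps B=0 W=0
Move 10: W@(3,1) -> caps B=0 W=0
Move 11: B@(1,1) -> caps B=1 W=0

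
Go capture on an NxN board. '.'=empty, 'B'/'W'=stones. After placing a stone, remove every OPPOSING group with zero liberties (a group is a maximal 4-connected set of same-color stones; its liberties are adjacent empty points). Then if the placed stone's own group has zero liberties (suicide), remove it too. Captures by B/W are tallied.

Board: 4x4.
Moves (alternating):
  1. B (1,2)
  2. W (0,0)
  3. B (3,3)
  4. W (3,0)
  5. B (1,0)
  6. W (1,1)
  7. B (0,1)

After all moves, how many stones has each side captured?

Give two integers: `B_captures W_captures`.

Move 1: B@(1,2) -> caps B=0 W=0
Move 2: W@(0,0) -> caps B=0 W=0
Move 3: B@(3,3) -> caps B=0 W=0
Move 4: W@(3,0) -> caps B=0 W=0
Move 5: B@(1,0) -> caps B=0 W=0
Move 6: W@(1,1) -> caps B=0 W=0
Move 7: B@(0,1) -> caps B=1 W=0

Answer: 1 0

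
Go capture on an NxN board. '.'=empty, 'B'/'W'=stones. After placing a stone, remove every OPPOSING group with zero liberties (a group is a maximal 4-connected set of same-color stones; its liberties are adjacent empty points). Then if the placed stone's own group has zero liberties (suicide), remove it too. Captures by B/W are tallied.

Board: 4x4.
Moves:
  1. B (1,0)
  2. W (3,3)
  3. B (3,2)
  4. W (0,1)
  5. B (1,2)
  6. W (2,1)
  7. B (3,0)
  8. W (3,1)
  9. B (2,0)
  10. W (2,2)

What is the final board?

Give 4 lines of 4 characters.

Answer: .W..
B.B.
BWW.
BW.W

Derivation:
Move 1: B@(1,0) -> caps B=0 W=0
Move 2: W@(3,3) -> caps B=0 W=0
Move 3: B@(3,2) -> caps B=0 W=0
Move 4: W@(0,1) -> caps B=0 W=0
Move 5: B@(1,2) -> caps B=0 W=0
Move 6: W@(2,1) -> caps B=0 W=0
Move 7: B@(3,0) -> caps B=0 W=0
Move 8: W@(3,1) -> caps B=0 W=0
Move 9: B@(2,0) -> caps B=0 W=0
Move 10: W@(2,2) -> caps B=0 W=1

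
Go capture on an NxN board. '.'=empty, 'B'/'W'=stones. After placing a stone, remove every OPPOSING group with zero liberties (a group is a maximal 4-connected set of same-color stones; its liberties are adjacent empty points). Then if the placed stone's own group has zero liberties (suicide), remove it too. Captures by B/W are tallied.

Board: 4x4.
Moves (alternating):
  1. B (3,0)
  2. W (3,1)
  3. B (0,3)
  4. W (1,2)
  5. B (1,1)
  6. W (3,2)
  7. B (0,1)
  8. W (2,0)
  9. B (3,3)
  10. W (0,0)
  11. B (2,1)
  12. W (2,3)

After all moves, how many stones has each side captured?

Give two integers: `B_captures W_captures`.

Answer: 0 2

Derivation:
Move 1: B@(3,0) -> caps B=0 W=0
Move 2: W@(3,1) -> caps B=0 W=0
Move 3: B@(0,3) -> caps B=0 W=0
Move 4: W@(1,2) -> caps B=0 W=0
Move 5: B@(1,1) -> caps B=0 W=0
Move 6: W@(3,2) -> caps B=0 W=0
Move 7: B@(0,1) -> caps B=0 W=0
Move 8: W@(2,0) -> caps B=0 W=1
Move 9: B@(3,3) -> caps B=0 W=1
Move 10: W@(0,0) -> caps B=0 W=1
Move 11: B@(2,1) -> caps B=0 W=1
Move 12: W@(2,3) -> caps B=0 W=2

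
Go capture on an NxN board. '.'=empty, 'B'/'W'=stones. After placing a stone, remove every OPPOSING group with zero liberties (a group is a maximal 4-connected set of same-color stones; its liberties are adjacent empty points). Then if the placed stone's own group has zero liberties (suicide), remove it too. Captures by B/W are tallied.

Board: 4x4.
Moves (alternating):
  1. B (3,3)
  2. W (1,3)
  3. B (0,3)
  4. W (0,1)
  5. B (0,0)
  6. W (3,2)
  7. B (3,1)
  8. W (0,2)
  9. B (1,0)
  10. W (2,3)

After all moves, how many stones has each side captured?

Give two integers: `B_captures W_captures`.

Answer: 0 2

Derivation:
Move 1: B@(3,3) -> caps B=0 W=0
Move 2: W@(1,3) -> caps B=0 W=0
Move 3: B@(0,3) -> caps B=0 W=0
Move 4: W@(0,1) -> caps B=0 W=0
Move 5: B@(0,0) -> caps B=0 W=0
Move 6: W@(3,2) -> caps B=0 W=0
Move 7: B@(3,1) -> caps B=0 W=0
Move 8: W@(0,2) -> caps B=0 W=1
Move 9: B@(1,0) -> caps B=0 W=1
Move 10: W@(2,3) -> caps B=0 W=2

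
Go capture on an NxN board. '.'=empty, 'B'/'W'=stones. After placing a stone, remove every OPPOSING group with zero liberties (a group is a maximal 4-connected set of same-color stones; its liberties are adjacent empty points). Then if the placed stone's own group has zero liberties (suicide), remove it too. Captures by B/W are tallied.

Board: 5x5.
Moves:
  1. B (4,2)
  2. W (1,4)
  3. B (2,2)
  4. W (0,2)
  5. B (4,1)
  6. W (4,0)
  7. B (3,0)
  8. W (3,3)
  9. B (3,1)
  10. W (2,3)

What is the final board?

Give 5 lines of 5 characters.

Answer: ..W..
....W
..BW.
BB.W.
.BB..

Derivation:
Move 1: B@(4,2) -> caps B=0 W=0
Move 2: W@(1,4) -> caps B=0 W=0
Move 3: B@(2,2) -> caps B=0 W=0
Move 4: W@(0,2) -> caps B=0 W=0
Move 5: B@(4,1) -> caps B=0 W=0
Move 6: W@(4,0) -> caps B=0 W=0
Move 7: B@(3,0) -> caps B=1 W=0
Move 8: W@(3,3) -> caps B=1 W=0
Move 9: B@(3,1) -> caps B=1 W=0
Move 10: W@(2,3) -> caps B=1 W=0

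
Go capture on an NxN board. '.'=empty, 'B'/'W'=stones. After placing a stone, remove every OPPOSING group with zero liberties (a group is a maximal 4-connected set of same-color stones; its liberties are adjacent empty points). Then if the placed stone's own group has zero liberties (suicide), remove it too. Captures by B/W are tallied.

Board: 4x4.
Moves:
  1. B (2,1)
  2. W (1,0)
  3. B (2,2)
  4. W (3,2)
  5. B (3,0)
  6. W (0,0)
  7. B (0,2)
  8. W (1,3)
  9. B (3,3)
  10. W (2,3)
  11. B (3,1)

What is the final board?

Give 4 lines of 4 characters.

Answer: W.B.
W..W
.BBW
BBW.

Derivation:
Move 1: B@(2,1) -> caps B=0 W=0
Move 2: W@(1,0) -> caps B=0 W=0
Move 3: B@(2,2) -> caps B=0 W=0
Move 4: W@(3,2) -> caps B=0 W=0
Move 5: B@(3,0) -> caps B=0 W=0
Move 6: W@(0,0) -> caps B=0 W=0
Move 7: B@(0,2) -> caps B=0 W=0
Move 8: W@(1,3) -> caps B=0 W=0
Move 9: B@(3,3) -> caps B=0 W=0
Move 10: W@(2,3) -> caps B=0 W=1
Move 11: B@(3,1) -> caps B=0 W=1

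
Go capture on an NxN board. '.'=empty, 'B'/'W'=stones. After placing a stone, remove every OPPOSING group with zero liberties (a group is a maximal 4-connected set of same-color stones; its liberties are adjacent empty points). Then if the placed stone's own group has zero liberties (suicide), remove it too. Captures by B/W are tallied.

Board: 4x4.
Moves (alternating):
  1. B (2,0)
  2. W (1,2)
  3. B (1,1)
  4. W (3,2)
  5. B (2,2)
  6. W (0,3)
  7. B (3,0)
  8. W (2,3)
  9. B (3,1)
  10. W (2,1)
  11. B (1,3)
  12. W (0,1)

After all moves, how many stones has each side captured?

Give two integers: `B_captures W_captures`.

Answer: 0 1

Derivation:
Move 1: B@(2,0) -> caps B=0 W=0
Move 2: W@(1,2) -> caps B=0 W=0
Move 3: B@(1,1) -> caps B=0 W=0
Move 4: W@(3,2) -> caps B=0 W=0
Move 5: B@(2,2) -> caps B=0 W=0
Move 6: W@(0,3) -> caps B=0 W=0
Move 7: B@(3,0) -> caps B=0 W=0
Move 8: W@(2,3) -> caps B=0 W=0
Move 9: B@(3,1) -> caps B=0 W=0
Move 10: W@(2,1) -> caps B=0 W=1
Move 11: B@(1,3) -> caps B=0 W=1
Move 12: W@(0,1) -> caps B=0 W=1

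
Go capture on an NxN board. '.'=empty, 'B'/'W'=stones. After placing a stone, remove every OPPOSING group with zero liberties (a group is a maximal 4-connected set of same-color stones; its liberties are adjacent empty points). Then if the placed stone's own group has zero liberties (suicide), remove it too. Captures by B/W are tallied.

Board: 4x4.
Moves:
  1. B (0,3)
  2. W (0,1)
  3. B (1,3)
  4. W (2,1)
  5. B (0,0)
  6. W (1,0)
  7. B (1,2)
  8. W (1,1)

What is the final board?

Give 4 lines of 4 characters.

Answer: .W.B
WWBB
.W..
....

Derivation:
Move 1: B@(0,3) -> caps B=0 W=0
Move 2: W@(0,1) -> caps B=0 W=0
Move 3: B@(1,3) -> caps B=0 W=0
Move 4: W@(2,1) -> caps B=0 W=0
Move 5: B@(0,0) -> caps B=0 W=0
Move 6: W@(1,0) -> caps B=0 W=1
Move 7: B@(1,2) -> caps B=0 W=1
Move 8: W@(1,1) -> caps B=0 W=1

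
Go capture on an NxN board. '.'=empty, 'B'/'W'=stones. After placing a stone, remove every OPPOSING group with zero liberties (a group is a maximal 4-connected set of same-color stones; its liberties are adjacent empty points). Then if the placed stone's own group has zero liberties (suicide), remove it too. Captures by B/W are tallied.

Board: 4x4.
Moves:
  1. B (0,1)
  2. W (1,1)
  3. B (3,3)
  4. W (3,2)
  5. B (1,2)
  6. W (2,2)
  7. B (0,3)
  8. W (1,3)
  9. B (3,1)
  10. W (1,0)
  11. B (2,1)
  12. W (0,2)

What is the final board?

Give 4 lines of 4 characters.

Answer: .BW.
WW.W
.BW.
.BWB

Derivation:
Move 1: B@(0,1) -> caps B=0 W=0
Move 2: W@(1,1) -> caps B=0 W=0
Move 3: B@(3,3) -> caps B=0 W=0
Move 4: W@(3,2) -> caps B=0 W=0
Move 5: B@(1,2) -> caps B=0 W=0
Move 6: W@(2,2) -> caps B=0 W=0
Move 7: B@(0,3) -> caps B=0 W=0
Move 8: W@(1,3) -> caps B=0 W=0
Move 9: B@(3,1) -> caps B=0 W=0
Move 10: W@(1,0) -> caps B=0 W=0
Move 11: B@(2,1) -> caps B=0 W=0
Move 12: W@(0,2) -> caps B=0 W=2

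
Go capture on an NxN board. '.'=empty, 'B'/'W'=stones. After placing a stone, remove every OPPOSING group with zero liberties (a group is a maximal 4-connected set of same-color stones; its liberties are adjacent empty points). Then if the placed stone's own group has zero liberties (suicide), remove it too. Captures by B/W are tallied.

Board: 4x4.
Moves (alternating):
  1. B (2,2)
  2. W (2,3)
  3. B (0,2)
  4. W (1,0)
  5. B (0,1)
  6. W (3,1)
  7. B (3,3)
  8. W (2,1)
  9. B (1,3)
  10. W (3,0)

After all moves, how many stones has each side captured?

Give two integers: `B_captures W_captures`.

Move 1: B@(2,2) -> caps B=0 W=0
Move 2: W@(2,3) -> caps B=0 W=0
Move 3: B@(0,2) -> caps B=0 W=0
Move 4: W@(1,0) -> caps B=0 W=0
Move 5: B@(0,1) -> caps B=0 W=0
Move 6: W@(3,1) -> caps B=0 W=0
Move 7: B@(3,3) -> caps B=0 W=0
Move 8: W@(2,1) -> caps B=0 W=0
Move 9: B@(1,3) -> caps B=1 W=0
Move 10: W@(3,0) -> caps B=1 W=0

Answer: 1 0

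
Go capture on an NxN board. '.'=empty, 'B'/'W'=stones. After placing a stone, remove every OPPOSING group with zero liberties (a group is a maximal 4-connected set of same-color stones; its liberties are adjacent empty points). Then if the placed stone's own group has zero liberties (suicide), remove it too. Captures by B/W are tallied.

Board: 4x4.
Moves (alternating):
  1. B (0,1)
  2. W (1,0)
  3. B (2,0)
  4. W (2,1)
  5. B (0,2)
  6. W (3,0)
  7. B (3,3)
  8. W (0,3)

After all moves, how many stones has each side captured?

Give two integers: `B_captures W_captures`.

Move 1: B@(0,1) -> caps B=0 W=0
Move 2: W@(1,0) -> caps B=0 W=0
Move 3: B@(2,0) -> caps B=0 W=0
Move 4: W@(2,1) -> caps B=0 W=0
Move 5: B@(0,2) -> caps B=0 W=0
Move 6: W@(3,0) -> caps B=0 W=1
Move 7: B@(3,3) -> caps B=0 W=1
Move 8: W@(0,3) -> caps B=0 W=1

Answer: 0 1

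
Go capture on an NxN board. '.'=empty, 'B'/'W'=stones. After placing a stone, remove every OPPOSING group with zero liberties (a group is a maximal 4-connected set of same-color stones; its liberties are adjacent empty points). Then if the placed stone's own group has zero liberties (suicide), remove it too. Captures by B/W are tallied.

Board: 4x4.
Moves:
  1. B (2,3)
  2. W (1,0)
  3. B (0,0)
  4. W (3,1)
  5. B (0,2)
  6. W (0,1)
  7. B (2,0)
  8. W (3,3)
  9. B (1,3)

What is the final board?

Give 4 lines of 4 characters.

Answer: .WB.
W..B
B..B
.W.W

Derivation:
Move 1: B@(2,3) -> caps B=0 W=0
Move 2: W@(1,0) -> caps B=0 W=0
Move 3: B@(0,0) -> caps B=0 W=0
Move 4: W@(3,1) -> caps B=0 W=0
Move 5: B@(0,2) -> caps B=0 W=0
Move 6: W@(0,1) -> caps B=0 W=1
Move 7: B@(2,0) -> caps B=0 W=1
Move 8: W@(3,3) -> caps B=0 W=1
Move 9: B@(1,3) -> caps B=0 W=1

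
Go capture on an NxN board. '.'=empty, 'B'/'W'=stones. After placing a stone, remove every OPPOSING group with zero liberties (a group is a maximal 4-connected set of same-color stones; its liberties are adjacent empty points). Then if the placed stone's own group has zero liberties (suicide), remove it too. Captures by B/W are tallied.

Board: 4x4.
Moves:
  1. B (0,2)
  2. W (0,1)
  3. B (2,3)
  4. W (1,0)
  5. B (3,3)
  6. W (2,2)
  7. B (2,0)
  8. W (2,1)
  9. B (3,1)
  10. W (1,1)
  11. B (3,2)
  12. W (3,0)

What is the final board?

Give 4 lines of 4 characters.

Move 1: B@(0,2) -> caps B=0 W=0
Move 2: W@(0,1) -> caps B=0 W=0
Move 3: B@(2,3) -> caps B=0 W=0
Move 4: W@(1,0) -> caps B=0 W=0
Move 5: B@(3,3) -> caps B=0 W=0
Move 6: W@(2,2) -> caps B=0 W=0
Move 7: B@(2,0) -> caps B=0 W=0
Move 8: W@(2,1) -> caps B=0 W=0
Move 9: B@(3,1) -> caps B=0 W=0
Move 10: W@(1,1) -> caps B=0 W=0
Move 11: B@(3,2) -> caps B=0 W=0
Move 12: W@(3,0) -> caps B=0 W=1

Answer: .WB.
WW..
.WWB
WBBB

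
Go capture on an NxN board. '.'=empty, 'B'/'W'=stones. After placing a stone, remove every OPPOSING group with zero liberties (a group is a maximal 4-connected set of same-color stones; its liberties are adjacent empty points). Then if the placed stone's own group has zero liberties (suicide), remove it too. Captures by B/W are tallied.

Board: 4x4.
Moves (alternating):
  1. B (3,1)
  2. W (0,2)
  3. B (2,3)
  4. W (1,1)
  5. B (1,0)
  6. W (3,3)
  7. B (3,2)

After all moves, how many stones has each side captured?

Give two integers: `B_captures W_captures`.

Answer: 1 0

Derivation:
Move 1: B@(3,1) -> caps B=0 W=0
Move 2: W@(0,2) -> caps B=0 W=0
Move 3: B@(2,3) -> caps B=0 W=0
Move 4: W@(1,1) -> caps B=0 W=0
Move 5: B@(1,0) -> caps B=0 W=0
Move 6: W@(3,3) -> caps B=0 W=0
Move 7: B@(3,2) -> caps B=1 W=0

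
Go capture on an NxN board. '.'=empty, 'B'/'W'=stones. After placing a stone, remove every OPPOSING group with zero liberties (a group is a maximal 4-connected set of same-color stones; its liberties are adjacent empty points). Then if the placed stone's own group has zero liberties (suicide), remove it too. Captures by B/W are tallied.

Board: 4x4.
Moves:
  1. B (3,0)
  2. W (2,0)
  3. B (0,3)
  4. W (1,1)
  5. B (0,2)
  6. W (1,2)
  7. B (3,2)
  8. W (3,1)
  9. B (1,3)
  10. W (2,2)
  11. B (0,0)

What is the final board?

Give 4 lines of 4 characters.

Answer: B.BB
.WWB
W.W.
.WB.

Derivation:
Move 1: B@(3,0) -> caps B=0 W=0
Move 2: W@(2,0) -> caps B=0 W=0
Move 3: B@(0,3) -> caps B=0 W=0
Move 4: W@(1,1) -> caps B=0 W=0
Move 5: B@(0,2) -> caps B=0 W=0
Move 6: W@(1,2) -> caps B=0 W=0
Move 7: B@(3,2) -> caps B=0 W=0
Move 8: W@(3,1) -> caps B=0 W=1
Move 9: B@(1,3) -> caps B=0 W=1
Move 10: W@(2,2) -> caps B=0 W=1
Move 11: B@(0,0) -> caps B=0 W=1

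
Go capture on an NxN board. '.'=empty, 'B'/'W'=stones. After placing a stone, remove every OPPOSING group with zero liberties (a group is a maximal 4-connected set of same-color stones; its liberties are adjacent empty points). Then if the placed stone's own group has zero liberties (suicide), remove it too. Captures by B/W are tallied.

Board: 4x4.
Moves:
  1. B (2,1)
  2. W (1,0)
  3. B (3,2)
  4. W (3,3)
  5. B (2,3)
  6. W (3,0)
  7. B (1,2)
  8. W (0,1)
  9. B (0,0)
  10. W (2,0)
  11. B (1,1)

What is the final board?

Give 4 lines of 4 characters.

Move 1: B@(2,1) -> caps B=0 W=0
Move 2: W@(1,0) -> caps B=0 W=0
Move 3: B@(3,2) -> caps B=0 W=0
Move 4: W@(3,3) -> caps B=0 W=0
Move 5: B@(2,3) -> caps B=1 W=0
Move 6: W@(3,0) -> caps B=1 W=0
Move 7: B@(1,2) -> caps B=1 W=0
Move 8: W@(0,1) -> caps B=1 W=0
Move 9: B@(0,0) -> caps B=1 W=0
Move 10: W@(2,0) -> caps B=1 W=0
Move 11: B@(1,1) -> caps B=1 W=0

Answer: .W..
WBB.
WB.B
W.B.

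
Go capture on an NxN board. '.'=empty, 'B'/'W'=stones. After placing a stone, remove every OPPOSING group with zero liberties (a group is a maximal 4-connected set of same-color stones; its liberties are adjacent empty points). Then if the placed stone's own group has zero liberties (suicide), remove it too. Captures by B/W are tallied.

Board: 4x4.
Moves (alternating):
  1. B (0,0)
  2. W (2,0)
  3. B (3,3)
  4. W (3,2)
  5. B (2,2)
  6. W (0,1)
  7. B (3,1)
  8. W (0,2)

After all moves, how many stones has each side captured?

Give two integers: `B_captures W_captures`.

Answer: 1 0

Derivation:
Move 1: B@(0,0) -> caps B=0 W=0
Move 2: W@(2,0) -> caps B=0 W=0
Move 3: B@(3,3) -> caps B=0 W=0
Move 4: W@(3,2) -> caps B=0 W=0
Move 5: B@(2,2) -> caps B=0 W=0
Move 6: W@(0,1) -> caps B=0 W=0
Move 7: B@(3,1) -> caps B=1 W=0
Move 8: W@(0,2) -> caps B=1 W=0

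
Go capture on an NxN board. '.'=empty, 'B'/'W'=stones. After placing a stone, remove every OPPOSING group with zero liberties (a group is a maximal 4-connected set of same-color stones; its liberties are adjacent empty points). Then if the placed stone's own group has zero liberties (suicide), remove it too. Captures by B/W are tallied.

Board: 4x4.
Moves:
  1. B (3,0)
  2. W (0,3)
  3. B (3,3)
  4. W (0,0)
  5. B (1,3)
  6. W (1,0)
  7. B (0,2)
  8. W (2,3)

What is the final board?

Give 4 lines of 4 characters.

Move 1: B@(3,0) -> caps B=0 W=0
Move 2: W@(0,3) -> caps B=0 W=0
Move 3: B@(3,3) -> caps B=0 W=0
Move 4: W@(0,0) -> caps B=0 W=0
Move 5: B@(1,3) -> caps B=0 W=0
Move 6: W@(1,0) -> caps B=0 W=0
Move 7: B@(0,2) -> caps B=1 W=0
Move 8: W@(2,3) -> caps B=1 W=0

Answer: W.B.
W..B
...W
B..B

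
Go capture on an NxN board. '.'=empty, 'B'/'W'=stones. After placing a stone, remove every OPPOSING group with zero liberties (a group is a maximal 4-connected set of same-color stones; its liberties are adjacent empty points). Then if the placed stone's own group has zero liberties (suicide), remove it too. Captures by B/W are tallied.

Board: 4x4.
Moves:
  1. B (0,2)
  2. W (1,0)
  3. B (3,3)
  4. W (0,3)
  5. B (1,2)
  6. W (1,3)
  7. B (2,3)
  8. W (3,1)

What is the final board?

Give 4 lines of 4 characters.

Move 1: B@(0,2) -> caps B=0 W=0
Move 2: W@(1,0) -> caps B=0 W=0
Move 3: B@(3,3) -> caps B=0 W=0
Move 4: W@(0,3) -> caps B=0 W=0
Move 5: B@(1,2) -> caps B=0 W=0
Move 6: W@(1,3) -> caps B=0 W=0
Move 7: B@(2,3) -> caps B=2 W=0
Move 8: W@(3,1) -> caps B=2 W=0

Answer: ..B.
W.B.
...B
.W.B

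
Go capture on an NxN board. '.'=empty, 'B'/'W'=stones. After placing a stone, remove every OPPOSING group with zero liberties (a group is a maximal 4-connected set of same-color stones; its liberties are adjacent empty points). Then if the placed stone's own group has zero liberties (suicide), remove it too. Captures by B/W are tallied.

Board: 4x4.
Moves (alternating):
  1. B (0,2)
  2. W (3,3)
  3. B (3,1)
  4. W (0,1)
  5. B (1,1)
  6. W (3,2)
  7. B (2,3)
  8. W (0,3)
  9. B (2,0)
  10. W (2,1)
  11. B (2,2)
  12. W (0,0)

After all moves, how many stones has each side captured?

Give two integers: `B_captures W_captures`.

Move 1: B@(0,2) -> caps B=0 W=0
Move 2: W@(3,3) -> caps B=0 W=0
Move 3: B@(3,1) -> caps B=0 W=0
Move 4: W@(0,1) -> caps B=0 W=0
Move 5: B@(1,1) -> caps B=0 W=0
Move 6: W@(3,2) -> caps B=0 W=0
Move 7: B@(2,3) -> caps B=0 W=0
Move 8: W@(0,3) -> caps B=0 W=0
Move 9: B@(2,0) -> caps B=0 W=0
Move 10: W@(2,1) -> caps B=0 W=0
Move 11: B@(2,2) -> caps B=3 W=0
Move 12: W@(0,0) -> caps B=3 W=0

Answer: 3 0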